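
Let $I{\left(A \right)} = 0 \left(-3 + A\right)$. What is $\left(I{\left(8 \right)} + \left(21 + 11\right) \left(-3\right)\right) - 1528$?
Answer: $-1624$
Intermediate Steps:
$I{\left(A \right)} = 0$
$\left(I{\left(8 \right)} + \left(21 + 11\right) \left(-3\right)\right) - 1528 = \left(0 + \left(21 + 11\right) \left(-3\right)\right) - 1528 = \left(0 + 32 \left(-3\right)\right) - 1528 = \left(0 - 96\right) - 1528 = -96 - 1528 = -1624$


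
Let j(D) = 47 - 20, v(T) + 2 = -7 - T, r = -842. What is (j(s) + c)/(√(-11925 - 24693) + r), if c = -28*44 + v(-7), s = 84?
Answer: 508147/372791 + 1207*I*√36618/745582 ≈ 1.3631 + 0.30978*I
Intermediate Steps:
v(T) = -9 - T (v(T) = -2 + (-7 - T) = -9 - T)
j(D) = 27
c = -1234 (c = -28*44 + (-9 - 1*(-7)) = -1232 + (-9 + 7) = -1232 - 2 = -1234)
(j(s) + c)/(√(-11925 - 24693) + r) = (27 - 1234)/(√(-11925 - 24693) - 842) = -1207/(√(-36618) - 842) = -1207/(I*√36618 - 842) = -1207/(-842 + I*√36618)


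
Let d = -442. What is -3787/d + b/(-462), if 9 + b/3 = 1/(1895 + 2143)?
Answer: 1185508123/137429292 ≈ 8.6263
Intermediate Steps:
b = -36341/1346 (b = -27 + 3/(1895 + 2143) = -27 + 3/4038 = -27 + 3*(1/4038) = -27 + 1/1346 = -36341/1346 ≈ -26.999)
-3787/d + b/(-462) = -3787/(-442) - 36341/1346/(-462) = -3787*(-1/442) - 36341/1346*(-1/462) = 3787/442 + 36341/621852 = 1185508123/137429292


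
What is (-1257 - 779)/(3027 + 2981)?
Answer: -509/1502 ≈ -0.33888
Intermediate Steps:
(-1257 - 779)/(3027 + 2981) = -2036/6008 = -2036*1/6008 = -509/1502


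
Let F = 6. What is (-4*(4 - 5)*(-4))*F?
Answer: -96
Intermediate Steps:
(-4*(4 - 5)*(-4))*F = -4*(4 - 5)*(-4)*6 = -(-4)*(-4)*6 = -4*4*6 = -16*6 = -96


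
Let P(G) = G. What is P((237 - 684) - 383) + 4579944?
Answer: 4579114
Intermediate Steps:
P((237 - 684) - 383) + 4579944 = ((237 - 684) - 383) + 4579944 = (-447 - 383) + 4579944 = -830 + 4579944 = 4579114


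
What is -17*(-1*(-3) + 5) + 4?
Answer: -132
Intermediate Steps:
-17*(-1*(-3) + 5) + 4 = -17*(3 + 5) + 4 = -17*8 + 4 = -136 + 4 = -132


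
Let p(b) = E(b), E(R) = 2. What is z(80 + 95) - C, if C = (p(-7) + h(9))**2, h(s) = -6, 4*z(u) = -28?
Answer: -23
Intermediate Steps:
p(b) = 2
z(u) = -7 (z(u) = (1/4)*(-28) = -7)
C = 16 (C = (2 - 6)**2 = (-4)**2 = 16)
z(80 + 95) - C = -7 - 1*16 = -7 - 16 = -23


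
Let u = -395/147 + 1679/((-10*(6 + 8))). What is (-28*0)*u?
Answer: 0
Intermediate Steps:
u = -43159/2940 (u = -395*1/147 + 1679/((-10*14)) = -395/147 + 1679/(-140) = -395/147 + 1679*(-1/140) = -395/147 - 1679/140 = -43159/2940 ≈ -14.680)
(-28*0)*u = -28*0*(-43159/2940) = 0*(-43159/2940) = 0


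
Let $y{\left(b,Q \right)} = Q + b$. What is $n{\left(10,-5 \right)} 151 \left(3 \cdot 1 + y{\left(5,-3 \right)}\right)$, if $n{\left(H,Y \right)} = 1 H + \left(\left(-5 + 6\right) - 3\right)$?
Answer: $6040$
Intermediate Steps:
$n{\left(H,Y \right)} = -2 + H$ ($n{\left(H,Y \right)} = H + \left(1 - 3\right) = H - 2 = -2 + H$)
$n{\left(10,-5 \right)} 151 \left(3 \cdot 1 + y{\left(5,-3 \right)}\right) = \left(-2 + 10\right) 151 \left(3 \cdot 1 + \left(-3 + 5\right)\right) = 8 \cdot 151 \left(3 + 2\right) = 1208 \cdot 5 = 6040$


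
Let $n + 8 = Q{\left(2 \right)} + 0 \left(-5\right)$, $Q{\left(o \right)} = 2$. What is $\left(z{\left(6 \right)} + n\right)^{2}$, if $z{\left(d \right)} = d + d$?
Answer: $36$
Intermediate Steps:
$z{\left(d \right)} = 2 d$
$n = -6$ ($n = -8 + \left(2 + 0 \left(-5\right)\right) = -8 + \left(2 + 0\right) = -8 + 2 = -6$)
$\left(z{\left(6 \right)} + n\right)^{2} = \left(2 \cdot 6 - 6\right)^{2} = \left(12 - 6\right)^{2} = 6^{2} = 36$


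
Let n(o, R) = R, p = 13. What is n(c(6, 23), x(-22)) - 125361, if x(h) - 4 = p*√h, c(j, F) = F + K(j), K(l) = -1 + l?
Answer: -125357 + 13*I*√22 ≈ -1.2536e+5 + 60.975*I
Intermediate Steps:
c(j, F) = -1 + F + j (c(j, F) = F + (-1 + j) = -1 + F + j)
x(h) = 4 + 13*√h
n(c(6, 23), x(-22)) - 125361 = (4 + 13*√(-22)) - 125361 = (4 + 13*(I*√22)) - 125361 = (4 + 13*I*√22) - 125361 = -125357 + 13*I*√22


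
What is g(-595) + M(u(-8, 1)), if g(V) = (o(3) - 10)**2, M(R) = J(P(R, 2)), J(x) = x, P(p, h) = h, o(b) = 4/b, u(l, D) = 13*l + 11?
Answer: 694/9 ≈ 77.111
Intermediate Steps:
u(l, D) = 11 + 13*l
M(R) = 2
g(V) = 676/9 (g(V) = (4/3 - 10)**2 = (-26/3)**2 = 676/9)
g(-595) + M(u(-8, 1)) = 676/9 + 2 = 694/9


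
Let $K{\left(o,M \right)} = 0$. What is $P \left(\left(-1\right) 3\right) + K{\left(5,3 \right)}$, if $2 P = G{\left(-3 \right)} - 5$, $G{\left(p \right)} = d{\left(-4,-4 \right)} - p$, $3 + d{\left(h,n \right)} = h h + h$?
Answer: $- \frac{21}{2} \approx -10.5$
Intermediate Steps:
$d{\left(h,n \right)} = -3 + h + h^{2}$ ($d{\left(h,n \right)} = -3 + \left(h h + h\right) = -3 + \left(h^{2} + h\right) = -3 + \left(h + h^{2}\right) = -3 + h + h^{2}$)
$G{\left(p \right)} = 9 - p$ ($G{\left(p \right)} = \left(-3 - 4 + \left(-4\right)^{2}\right) - p = \left(-3 - 4 + 16\right) - p = 9 - p$)
$P = \frac{7}{2}$ ($P = \frac{\left(9 - -3\right) - 5}{2} = \frac{\left(9 + 3\right) - 5}{2} = \frac{12 - 5}{2} = \frac{1}{2} \cdot 7 = \frac{7}{2} \approx 3.5$)
$P \left(\left(-1\right) 3\right) + K{\left(5,3 \right)} = \frac{7 \left(\left(-1\right) 3\right)}{2} + 0 = \frac{7}{2} \left(-3\right) + 0 = - \frac{21}{2} + 0 = - \frac{21}{2}$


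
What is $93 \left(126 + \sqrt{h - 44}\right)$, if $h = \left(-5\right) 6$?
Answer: $11718 + 93 i \sqrt{74} \approx 11718.0 + 800.02 i$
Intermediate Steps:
$h = -30$
$93 \left(126 + \sqrt{h - 44}\right) = 93 \left(126 + \sqrt{-30 - 44}\right) = 93 \left(126 + \sqrt{-74}\right) = 93 \left(126 + i \sqrt{74}\right) = 11718 + 93 i \sqrt{74}$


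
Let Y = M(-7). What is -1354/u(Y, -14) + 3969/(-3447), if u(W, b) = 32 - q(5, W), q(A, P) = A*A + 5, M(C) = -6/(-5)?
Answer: -259732/383 ≈ -678.15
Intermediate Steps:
M(C) = 6/5 (M(C) = -6*(-⅕) = 6/5)
q(A, P) = 5 + A² (q(A, P) = A² + 5 = 5 + A²)
Y = 6/5 ≈ 1.2000
u(W, b) = 2 (u(W, b) = 32 - (5 + 5²) = 32 - (5 + 25) = 32 - 1*30 = 32 - 30 = 2)
-1354/u(Y, -14) + 3969/(-3447) = -1354/2 + 3969/(-3447) = -1354*½ + 3969*(-1/3447) = -677 - 441/383 = -259732/383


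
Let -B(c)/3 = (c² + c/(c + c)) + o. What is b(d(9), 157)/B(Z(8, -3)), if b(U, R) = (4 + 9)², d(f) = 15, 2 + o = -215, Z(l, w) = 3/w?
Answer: 338/1293 ≈ 0.26141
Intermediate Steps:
o = -217 (o = -2 - 215 = -217)
b(U, R) = 169 (b(U, R) = 13² = 169)
B(c) = 1299/2 - 3*c² (B(c) = -3*((c² + c/(c + c)) - 217) = -3*((c² + c/((2*c))) - 217) = -3*((c² + (1/(2*c))*c) - 217) = -3*((c² + ½) - 217) = -3*((½ + c²) - 217) = -3*(-433/2 + c²) = 1299/2 - 3*c²)
b(d(9), 157)/B(Z(8, -3)) = 169/(1299/2 - 3*1²) = 169/(1299/2 - 3*(-1)²) = 169/(1299/2 - 3*1) = 169/(1299/2 - 3) = 169/(1293/2) = 169*(2/1293) = 338/1293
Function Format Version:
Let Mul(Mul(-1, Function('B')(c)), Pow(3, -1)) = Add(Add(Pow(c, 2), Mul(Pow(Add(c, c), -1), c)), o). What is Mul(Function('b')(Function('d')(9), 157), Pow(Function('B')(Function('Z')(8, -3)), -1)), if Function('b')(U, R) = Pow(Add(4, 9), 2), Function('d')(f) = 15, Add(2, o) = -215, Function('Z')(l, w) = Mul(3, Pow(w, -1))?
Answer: Rational(338, 1293) ≈ 0.26141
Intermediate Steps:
o = -217 (o = Add(-2, -215) = -217)
Function('b')(U, R) = 169 (Function('b')(U, R) = Pow(13, 2) = 169)
Function('B')(c) = Add(Rational(1299, 2), Mul(-3, Pow(c, 2))) (Function('B')(c) = Mul(-3, Add(Add(Pow(c, 2), Mul(Pow(Add(c, c), -1), c)), -217)) = Mul(-3, Add(Add(Pow(c, 2), Mul(Pow(Mul(2, c), -1), c)), -217)) = Mul(-3, Add(Add(Pow(c, 2), Mul(Mul(Rational(1, 2), Pow(c, -1)), c)), -217)) = Mul(-3, Add(Add(Pow(c, 2), Rational(1, 2)), -217)) = Mul(-3, Add(Add(Rational(1, 2), Pow(c, 2)), -217)) = Mul(-3, Add(Rational(-433, 2), Pow(c, 2))) = Add(Rational(1299, 2), Mul(-3, Pow(c, 2))))
Mul(Function('b')(Function('d')(9), 157), Pow(Function('B')(Function('Z')(8, -3)), -1)) = Mul(169, Pow(Add(Rational(1299, 2), Mul(-3, Pow(Mul(3, Pow(-3, -1)), 2))), -1)) = Mul(169, Pow(Add(Rational(1299, 2), Mul(-3, Pow(Mul(3, Rational(-1, 3)), 2))), -1)) = Mul(169, Pow(Add(Rational(1299, 2), Mul(-3, Pow(-1, 2))), -1)) = Mul(169, Pow(Add(Rational(1299, 2), Mul(-3, 1)), -1)) = Mul(169, Pow(Add(Rational(1299, 2), -3), -1)) = Mul(169, Pow(Rational(1293, 2), -1)) = Mul(169, Rational(2, 1293)) = Rational(338, 1293)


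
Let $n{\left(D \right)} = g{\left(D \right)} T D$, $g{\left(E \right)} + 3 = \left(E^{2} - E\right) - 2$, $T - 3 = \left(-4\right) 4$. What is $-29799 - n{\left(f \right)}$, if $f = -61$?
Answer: $-3024960$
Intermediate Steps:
$T = -13$ ($T = 3 - 16 = -13$)
$g{\left(E \right)} = -5 + E^{2} - E$ ($g{\left(E \right)} = -3 - \left(2 + E - E^{2}\right) = -5 + E^{2} - E$)
$n{\left(D \right)} = D \left(65 - 13 D^{2} + 13 D\right)$ ($n{\left(D \right)} = \left(-5 + D^{2} - D\right) \left(-13\right) D = \left(65 - 13 D^{2} + 13 D\right) D = D \left(65 - 13 D^{2} + 13 D\right)$)
$-29799 - n{\left(f \right)} = -29799 - 13 \left(-61\right) \left(5 - 61 - \left(-61\right)^{2}\right) = -29799 - 13 \left(-61\right) \left(5 - 61 - 3721\right) = -29799 - 13 \left(-61\right) \left(-3777\right) = -29799 - 2995161 = -3024960$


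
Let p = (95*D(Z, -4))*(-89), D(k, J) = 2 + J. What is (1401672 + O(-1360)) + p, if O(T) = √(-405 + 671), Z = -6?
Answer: 1418582 + √266 ≈ 1.4186e+6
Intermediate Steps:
p = 16910 (p = (95*(2 - 4))*(-89) = (95*(-2))*(-89) = -190*(-89) = 16910)
O(T) = √266
(1401672 + O(-1360)) + p = (1401672 + √266) + 16910 = 1418582 + √266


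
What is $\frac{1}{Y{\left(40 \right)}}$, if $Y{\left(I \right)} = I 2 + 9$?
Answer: $\frac{1}{89} \approx 0.011236$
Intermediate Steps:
$Y{\left(I \right)} = 9 + 2 I$ ($Y{\left(I \right)} = 2 I + 9 = 9 + 2 I$)
$\frac{1}{Y{\left(40 \right)}} = \frac{1}{9 + 2 \cdot 40} = \frac{1}{9 + 80} = \frac{1}{89}$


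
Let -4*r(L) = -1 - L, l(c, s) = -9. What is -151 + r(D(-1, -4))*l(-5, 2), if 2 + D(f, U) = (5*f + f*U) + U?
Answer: -275/2 ≈ -137.50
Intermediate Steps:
D(f, U) = -2 + U + 5*f + U*f (D(f, U) = -2 + ((5*f + f*U) + U) = -2 + ((5*f + U*f) + U) = -2 + (U + 5*f + U*f) = -2 + U + 5*f + U*f)
r(L) = 1/4 + L/4 (r(L) = -(-1 - L)/4 = 1/4 + L/4)
-151 + r(D(-1, -4))*l(-5, 2) = -151 + (1/4 + (-2 - 4 + 5*(-1) - 4*(-1))/4)*(-9) = -151 + (1/4 + (-2 - 4 - 5 + 4)/4)*(-9) = -151 + (1/4 + (1/4)*(-7))*(-9) = -151 + (1/4 - 7/4)*(-9) = -151 - 3/2*(-9) = -151 + 27/2 = -275/2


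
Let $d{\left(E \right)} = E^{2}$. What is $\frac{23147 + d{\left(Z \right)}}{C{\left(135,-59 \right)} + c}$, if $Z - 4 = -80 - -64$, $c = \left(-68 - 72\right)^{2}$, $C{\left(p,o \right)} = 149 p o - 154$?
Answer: $- \frac{23291}{1167339} \approx -0.019952$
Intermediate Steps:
$C{\left(p,o \right)} = -154 + 149 o p$ ($C{\left(p,o \right)} = 149 o p - 154 = -154 + 149 o p$)
$c = 19600$ ($c = \left(-140\right)^{2} = 19600$)
$Z = -12$ ($Z = 4 - 16 = -12$)
$\frac{23147 + d{\left(Z \right)}}{C{\left(135,-59 \right)} + c} = \frac{23147 + \left(-12\right)^{2}}{\left(-154 + 149 \left(-59\right) 135\right) + 19600} = \frac{23147 + 144}{\left(-154 - 1186785\right) + 19600} = \frac{23291}{-1186939 + 19600} = \frac{23291}{-1167339} = 23291 \left(- \frac{1}{1167339}\right) = - \frac{23291}{1167339}$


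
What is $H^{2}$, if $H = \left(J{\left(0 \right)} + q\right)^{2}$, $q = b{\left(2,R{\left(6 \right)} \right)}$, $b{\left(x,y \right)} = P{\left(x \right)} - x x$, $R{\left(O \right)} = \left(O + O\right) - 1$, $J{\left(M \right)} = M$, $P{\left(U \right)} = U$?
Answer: $16$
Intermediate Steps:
$R{\left(O \right)} = -1 + 2 O$ ($R{\left(O \right)} = 2 O - 1 = -1 + 2 O$)
$b{\left(x,y \right)} = x - x^{2}$ ($b{\left(x,y \right)} = x - x x = x - x^{2}$)
$q = -2$ ($q = 2 \left(1 - 2\right) = 2 \left(-1\right) = -2$)
$H = 4$ ($H = \left(0 - 2\right)^{2} = \left(-2\right)^{2} = 4$)
$H^{2} = 4^{2} = 16$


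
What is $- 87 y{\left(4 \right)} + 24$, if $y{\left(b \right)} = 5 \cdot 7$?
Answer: $-3021$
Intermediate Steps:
$y{\left(b \right)} = 35$
$- 87 y{\left(4 \right)} + 24 = \left(-87\right) 35 + 24 = -3045 + 24 = -3021$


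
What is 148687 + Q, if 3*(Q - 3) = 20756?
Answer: 466826/3 ≈ 1.5561e+5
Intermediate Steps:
Q = 20765/3 (Q = 3 + (⅓)*20756 = 3 + 20756/3 = 20765/3 ≈ 6921.7)
148687 + Q = 148687 + 20765/3 = 466826/3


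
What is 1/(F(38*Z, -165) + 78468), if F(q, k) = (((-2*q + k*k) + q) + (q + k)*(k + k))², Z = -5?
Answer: 1/20899117693 ≈ 4.7849e-11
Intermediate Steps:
F(q, k) = (k² - q + 2*k*(k + q))² (F(q, k) = (((-2*q + k²) + q) + (k + q)*(2*k))² = (((k² - 2*q) + q) + 2*k*(k + q))² = ((k² - q) + 2*k*(k + q))² = (k² - q + 2*k*(k + q))²)
1/(F(38*Z, -165) + 78468) = 1/((-38*(-5) + 3*(-165)² + 2*(-165)*(38*(-5)))² + 78468) = 1/((-1*(-190) + 3*27225 + 2*(-165)*(-190))² + 78468) = 1/((190 + 81675 + 62700)² + 78468) = 1/(144565² + 78468) = 1/(20899039225 + 78468) = 1/20899117693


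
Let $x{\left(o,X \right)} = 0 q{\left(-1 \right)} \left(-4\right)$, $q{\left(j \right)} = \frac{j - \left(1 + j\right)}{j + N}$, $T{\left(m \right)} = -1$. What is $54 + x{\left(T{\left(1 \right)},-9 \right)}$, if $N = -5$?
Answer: $54$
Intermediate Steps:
$q{\left(j \right)} = - \frac{1}{-5 + j}$ ($q{\left(j \right)} = \frac{j - \left(1 + j\right)}{j - 5} = - \frac{1}{-5 + j}$)
$x{\left(o,X \right)} = 0$ ($x{\left(o,X \right)} = 0 \left(- \frac{1}{-5 - 1}\right) \left(-4\right) = 0 \left(- \frac{1}{-6}\right) \left(-4\right) = 0 \left(\left(-1\right) \left(- \frac{1}{6}\right)\right) \left(-4\right) = 0 \cdot \frac{1}{6} \left(-4\right) = 0 \left(-4\right) = 0$)
$54 + x{\left(T{\left(1 \right)},-9 \right)} = 54 + 0 = 54$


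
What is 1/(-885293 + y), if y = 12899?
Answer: -1/872394 ≈ -1.1463e-6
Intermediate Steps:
1/(-885293 + y) = 1/(-885293 + 12899) = 1/(-872394) = -1/872394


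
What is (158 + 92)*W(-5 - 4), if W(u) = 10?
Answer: 2500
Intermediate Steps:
(158 + 92)*W(-5 - 4) = (158 + 92)*10 = 250*10 = 2500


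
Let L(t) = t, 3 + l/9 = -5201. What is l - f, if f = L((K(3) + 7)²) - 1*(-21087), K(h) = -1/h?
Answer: -611707/9 ≈ -67968.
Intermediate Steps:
l = -46836 (l = -27 + 9*(-5201) = -27 - 46809 = -46836)
f = 190183/9 (f = (-1/3 + 7)² - 1*(-21087) = (-1*⅓ + 7)² + 21087 = (-⅓ + 7)² + 21087 = (20/3)² + 21087 = 400/9 + 21087 = 190183/9 ≈ 21131.)
l - f = -46836 - 1*190183/9 = -46836 - 190183/9 = -611707/9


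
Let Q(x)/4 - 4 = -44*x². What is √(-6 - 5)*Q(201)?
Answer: -7110560*I*√11 ≈ -2.3583e+7*I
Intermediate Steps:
Q(x) = 16 - 176*x² (Q(x) = 16 + 4*(-44*x²) = 16 - 176*x²)
√(-6 - 5)*Q(201) = √(-6 - 5)*(16 - 176*201²) = √(-11)*(16 - 176*40401) = (I*√11)*(16 - 7110576) = (I*√11)*(-7110560) = -7110560*I*√11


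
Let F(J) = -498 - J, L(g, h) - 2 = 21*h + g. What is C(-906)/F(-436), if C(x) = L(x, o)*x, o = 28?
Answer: -143148/31 ≈ -4617.7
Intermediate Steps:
L(g, h) = 2 + g + 21*h (L(g, h) = 2 + (21*h + g) = 2 + (g + 21*h) = 2 + g + 21*h)
C(x) = x*(590 + x) (C(x) = (2 + x + 21*28)*x = (2 + x + 588)*x = (590 + x)*x = x*(590 + x))
C(-906)/F(-436) = (-906*(590 - 906))/(-498 - 1*(-436)) = (-906*(-316))/(-498 + 436) = 286296/(-62) = 286296*(-1/62) = -143148/31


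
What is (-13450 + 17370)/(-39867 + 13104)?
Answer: -3920/26763 ≈ -0.14647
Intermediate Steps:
(-13450 + 17370)/(-39867 + 13104) = 3920/(-26763) = 3920*(-1/26763) = -3920/26763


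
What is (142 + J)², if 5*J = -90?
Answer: 15376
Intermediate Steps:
J = -18 (J = (⅕)*(-90) = -18)
(142 + J)² = (142 - 18)² = 124² = 15376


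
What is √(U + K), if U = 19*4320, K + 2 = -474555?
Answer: I*√392477 ≈ 626.48*I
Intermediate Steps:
K = -474557 (K = -2 - 474555 = -474557)
U = 82080
√(U + K) = √(82080 - 474557) = √(-392477) = I*√392477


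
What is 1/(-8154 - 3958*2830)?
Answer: -1/34276960 ≈ -2.9174e-8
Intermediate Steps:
1/(-8154 - 3958*2830) = (1/2830)/(-12112) = -1/12112*1/2830 = -1/34276960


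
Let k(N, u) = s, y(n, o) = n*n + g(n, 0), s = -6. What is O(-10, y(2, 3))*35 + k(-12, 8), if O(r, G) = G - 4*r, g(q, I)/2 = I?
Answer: 1534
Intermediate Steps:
g(q, I) = 2*I
y(n, o) = n² (y(n, o) = n*n + 2*0 = n² + 0 = n²)
k(N, u) = -6
O(-10, y(2, 3))*35 + k(-12, 8) = (2² - 4*(-10))*35 - 6 = (4 + 40)*35 - 6 = 44*35 - 6 = 1540 - 6 = 1534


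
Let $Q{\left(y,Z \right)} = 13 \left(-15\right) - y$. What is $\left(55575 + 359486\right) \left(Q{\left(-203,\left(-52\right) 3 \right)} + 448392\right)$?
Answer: $186113352400$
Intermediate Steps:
$Q{\left(y,Z \right)} = -195 - y$
$\left(55575 + 359486\right) \left(Q{\left(-203,\left(-52\right) 3 \right)} + 448392\right) = \left(55575 + 359486\right) \left(\left(-195 - -203\right) + 448392\right) = 415061 \left(\left(-195 + 203\right) + 448392\right) = 415061 \left(8 + 448392\right) = 415061 \cdot 448400 = 186113352400$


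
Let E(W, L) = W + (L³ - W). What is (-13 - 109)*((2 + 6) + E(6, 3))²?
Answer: -149450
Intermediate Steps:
E(W, L) = L³
(-13 - 109)*((2 + 6) + E(6, 3))² = (-13 - 109)*((2 + 6) + 3³)² = -122*(8 + 27)² = -122*35² = -122*1225 = -149450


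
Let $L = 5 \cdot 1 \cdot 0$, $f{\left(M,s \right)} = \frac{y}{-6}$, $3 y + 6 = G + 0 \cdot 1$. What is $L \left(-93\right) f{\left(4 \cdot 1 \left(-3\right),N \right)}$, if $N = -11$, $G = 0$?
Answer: $0$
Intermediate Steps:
$y = -2$ ($y = -2 + \frac{0 + 0 \cdot 1}{3} = -2 + \frac{0 + 0}{3} = -2 + \frac{1}{3} \cdot 0 = -2 + 0 = -2$)
$f{\left(M,s \right)} = \frac{1}{3}$ ($f{\left(M,s \right)} = - \frac{2}{-6} = \left(-2\right) \left(- \frac{1}{6}\right) = \frac{1}{3}$)
$L = 0$ ($L = 5 \cdot 0 = 0$)
$L \left(-93\right) f{\left(4 \cdot 1 \left(-3\right),N \right)} = 0 \left(-93\right) \frac{1}{3} = 0 \cdot \frac{1}{3} = 0$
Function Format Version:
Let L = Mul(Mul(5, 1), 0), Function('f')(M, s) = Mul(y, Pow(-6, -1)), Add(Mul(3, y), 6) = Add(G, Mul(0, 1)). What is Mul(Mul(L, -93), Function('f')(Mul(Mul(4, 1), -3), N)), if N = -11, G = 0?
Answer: 0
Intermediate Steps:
y = -2 (y = Add(-2, Mul(Rational(1, 3), Add(0, Mul(0, 1)))) = Add(-2, Mul(Rational(1, 3), Add(0, 0))) = Add(-2, Mul(Rational(1, 3), 0)) = Add(-2, 0) = -2)
Function('f')(M, s) = Rational(1, 3) (Function('f')(M, s) = Mul(-2, Pow(-6, -1)) = Mul(-2, Rational(-1, 6)) = Rational(1, 3))
L = 0 (L = Mul(5, 0) = 0)
Mul(Mul(L, -93), Function('f')(Mul(Mul(4, 1), -3), N)) = Mul(Mul(0, -93), Rational(1, 3)) = Mul(0, Rational(1, 3)) = 0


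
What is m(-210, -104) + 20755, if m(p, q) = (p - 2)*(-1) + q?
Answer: 20863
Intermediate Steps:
m(p, q) = 2 + q - p (m(p, q) = (-2 + p)*(-1) + q = (2 - p) + q = 2 + q - p)
m(-210, -104) + 20755 = (2 - 104 - 1*(-210)) + 20755 = (2 - 104 + 210) + 20755 = 108 + 20755 = 20863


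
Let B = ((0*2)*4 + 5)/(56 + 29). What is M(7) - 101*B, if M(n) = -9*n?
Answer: -1172/17 ≈ -68.941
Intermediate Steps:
B = 1/17 (B = (0*4 + 5)/85 = (0 + 5)*(1/85) = 5*(1/85) = 1/17 ≈ 0.058824)
M(7) - 101*B = -9*7 - 101*1/17 = -63 - 101/17 = -1172/17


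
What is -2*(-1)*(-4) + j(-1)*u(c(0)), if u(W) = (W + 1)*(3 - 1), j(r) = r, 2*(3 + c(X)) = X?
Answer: -4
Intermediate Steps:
c(X) = -3 + X/2
u(W) = 2 + 2*W (u(W) = (1 + W)*2 = 2 + 2*W)
-2*(-1)*(-4) + j(-1)*u(c(0)) = -2*(-1)*(-4) - (2 + 2*(-3 + (½)*0)) = 2*(-4) - (2 + 2*(-3 + 0)) = -8 - (2 + 2*(-3)) = -8 - (2 - 6) = -8 - 1*(-4) = -8 + 4 = -4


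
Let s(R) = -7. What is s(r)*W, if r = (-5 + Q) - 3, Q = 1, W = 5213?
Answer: -36491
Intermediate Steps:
r = -7 (r = (-5 + 1) - 3 = -4 - 3 = -7)
s(r)*W = -7*5213 = -36491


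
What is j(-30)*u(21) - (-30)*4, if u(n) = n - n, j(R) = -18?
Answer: 120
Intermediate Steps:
u(n) = 0
j(-30)*u(21) - (-30)*4 = -18*0 - (-30)*4 = 0 - 10*(-12) = 0 + 120 = 120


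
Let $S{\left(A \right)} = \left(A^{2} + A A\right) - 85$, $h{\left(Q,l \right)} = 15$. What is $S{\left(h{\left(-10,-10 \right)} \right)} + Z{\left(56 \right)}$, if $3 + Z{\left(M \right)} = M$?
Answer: $418$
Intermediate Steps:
$Z{\left(M \right)} = -3 + M$
$S{\left(A \right)} = -85 + 2 A^{2}$ ($S{\left(A \right)} = \left(A^{2} + A^{2}\right) - 85 = 2 A^{2} - 85 = -85 + 2 A^{2}$)
$S{\left(h{\left(-10,-10 \right)} \right)} + Z{\left(56 \right)} = \left(-85 + 2 \cdot 15^{2}\right) + \left(-3 + 56\right) = \left(-85 + 2 \cdot 225\right) + 53 = \left(-85 + 450\right) + 53 = 365 + 53 = 418$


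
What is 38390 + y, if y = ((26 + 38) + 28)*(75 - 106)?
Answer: 35538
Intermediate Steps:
y = -2852 (y = (64 + 28)*(-31) = 92*(-31) = -2852)
38390 + y = 38390 - 2852 = 35538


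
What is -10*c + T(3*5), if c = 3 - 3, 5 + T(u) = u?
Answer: 10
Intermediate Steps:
T(u) = -5 + u
c = 0
-10*c + T(3*5) = -10*0 + (-5 + 3*5) = 0 + (-5 + 15) = 0 + 10 = 10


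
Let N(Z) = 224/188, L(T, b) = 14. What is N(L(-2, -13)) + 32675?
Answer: 1535781/47 ≈ 32676.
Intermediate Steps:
N(Z) = 56/47 (N(Z) = 224*(1/188) = 56/47)
N(L(-2, -13)) + 32675 = 56/47 + 32675 = 1535781/47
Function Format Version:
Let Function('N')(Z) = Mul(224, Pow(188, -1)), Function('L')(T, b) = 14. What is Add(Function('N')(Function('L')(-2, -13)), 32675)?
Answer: Rational(1535781, 47) ≈ 32676.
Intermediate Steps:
Function('N')(Z) = Rational(56, 47) (Function('N')(Z) = Mul(224, Rational(1, 188)) = Rational(56, 47))
Add(Function('N')(Function('L')(-2, -13)), 32675) = Add(Rational(56, 47), 32675) = Rational(1535781, 47)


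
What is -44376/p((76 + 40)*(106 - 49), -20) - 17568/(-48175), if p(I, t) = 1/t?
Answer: 42756293568/48175 ≈ 8.8752e+5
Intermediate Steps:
-44376/p((76 + 40)*(106 - 49), -20) - 17568/(-48175) = -44376/(1/(-20)) - 17568/(-48175) = -44376/(-1/20) - 17568*(-1/48175) = -44376*(-20) + 17568/48175 = 887520 + 17568/48175 = 42756293568/48175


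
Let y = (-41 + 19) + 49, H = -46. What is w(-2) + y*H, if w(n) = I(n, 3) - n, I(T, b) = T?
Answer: -1242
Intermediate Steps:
w(n) = 0 (w(n) = n - n = 0)
y = 27 (y = -22 + 49 = 27)
w(-2) + y*H = 0 + 27*(-46) = 0 - 1242 = -1242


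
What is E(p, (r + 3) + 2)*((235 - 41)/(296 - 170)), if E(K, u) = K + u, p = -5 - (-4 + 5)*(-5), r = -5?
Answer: 0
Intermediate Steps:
p = 0 (p = -5 - (-5) = -5 - 1*(-5) = -5 + 5 = 0)
E(p, (r + 3) + 2)*((235 - 41)/(296 - 170)) = (0 + ((-5 + 3) + 2))*((235 - 41)/(296 - 170)) = (0 + (-2 + 2))*(194/126) = (0 + 0)*(194*(1/126)) = 0*(97/63) = 0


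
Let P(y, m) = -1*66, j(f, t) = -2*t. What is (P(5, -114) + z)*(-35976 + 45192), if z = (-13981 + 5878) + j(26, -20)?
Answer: -74916864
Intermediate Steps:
P(y, m) = -66
z = -8063 (z = (-13981 + 5878) - 2*(-20) = -8103 + 40 = -8063)
(P(5, -114) + z)*(-35976 + 45192) = (-66 - 8063)*(-35976 + 45192) = -8129*9216 = -74916864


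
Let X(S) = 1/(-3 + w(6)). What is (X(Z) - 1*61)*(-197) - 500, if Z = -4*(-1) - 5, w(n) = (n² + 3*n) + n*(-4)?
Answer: 310762/27 ≈ 11510.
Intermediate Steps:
w(n) = n² - n (w(n) = (n² + 3*n) - 4*n = n² - n)
Z = -1 (Z = 4 - 5 = -1)
X(S) = 1/27 (X(S) = 1/(-3 + 6*(-1 + 6)) = 1/(-3 + 6*5) = 1/(-3 + 30) = 1/27)
(X(Z) - 1*61)*(-197) - 500 = (1/27 - 1*61)*(-197) - 500 = (1/27 - 61)*(-197) - 500 = -1646/27*(-197) - 500 = 324262/27 - 500 = 310762/27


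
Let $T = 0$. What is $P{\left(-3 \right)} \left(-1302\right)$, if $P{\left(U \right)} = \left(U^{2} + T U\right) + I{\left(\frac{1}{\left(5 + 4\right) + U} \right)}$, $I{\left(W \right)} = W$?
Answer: $-11935$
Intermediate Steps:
$P{\left(U \right)} = U^{2} + \frac{1}{9 + U}$ ($P{\left(U \right)} = \left(U^{2} + 0 U\right) + \frac{1}{\left(5 + 4\right) + U} = \left(U^{2} + 0\right) + \frac{1}{9 + U} = U^{2} + \frac{1}{9 + U}$)
$P{\left(-3 \right)} \left(-1302\right) = \frac{1 + \left(-3\right)^{2} \left(9 - 3\right)}{9 - 3} \left(-1302\right) = \frac{1 + 9 \cdot 6}{6} \left(-1302\right) = \frac{1 + 54}{6} \left(-1302\right) = \frac{1}{6} \cdot 55 \left(-1302\right) = \frac{55}{6} \left(-1302\right) = -11935$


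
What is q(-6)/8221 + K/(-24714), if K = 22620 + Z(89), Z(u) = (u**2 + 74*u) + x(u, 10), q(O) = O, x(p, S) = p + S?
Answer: -153091615/101586897 ≈ -1.5070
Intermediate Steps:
x(p, S) = S + p
Z(u) = 10 + u**2 + 75*u (Z(u) = (u**2 + 74*u) + (10 + u) = 10 + u**2 + 75*u)
K = 37226 (K = 22620 + (10 + 89**2 + 75*89) = 22620 + (10 + 7921 + 6675) = 22620 + 14606 = 37226)
q(-6)/8221 + K/(-24714) = -6/8221 + 37226/(-24714) = -6*1/8221 + 37226*(-1/24714) = -6/8221 - 18613/12357 = -153091615/101586897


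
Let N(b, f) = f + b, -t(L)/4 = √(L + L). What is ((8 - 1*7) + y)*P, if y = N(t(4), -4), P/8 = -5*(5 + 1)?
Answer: 720 + 1920*√2 ≈ 3435.3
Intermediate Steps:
P = -240 (P = 8*(-5*(5 + 1)) = 8*(-5*6) = 8*(-30) = -240)
t(L) = -4*√2*√L (t(L) = -4*√(L + L) = -4*√2*√L)
N(b, f) = b + f
y = -4 - 8*√2 (y = -4*√2*√4 - 4 = -4*√2*2 - 4 = -8*√2 - 4 = -4 - 8*√2 ≈ -15.314)
((8 - 1*7) + y)*P = ((8 - 1*7) + (-4 - 8*√2))*(-240) = ((8 - 7) + (-4 - 8*√2))*(-240) = (1 + (-4 - 8*√2))*(-240) = (-3 - 8*√2)*(-240) = 720 + 1920*√2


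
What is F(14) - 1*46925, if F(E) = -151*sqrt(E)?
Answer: -46925 - 151*sqrt(14) ≈ -47490.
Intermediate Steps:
F(14) - 1*46925 = -151*sqrt(14) - 1*46925 = -151*sqrt(14) - 46925 = -46925 - 151*sqrt(14)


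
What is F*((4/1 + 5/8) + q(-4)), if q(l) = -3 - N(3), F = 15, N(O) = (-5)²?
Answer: -2805/8 ≈ -350.63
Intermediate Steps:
N(O) = 25
q(l) = -28 (q(l) = -3 - 1*25 = -3 - 25 = -28)
F*((4/1 + 5/8) + q(-4)) = 15*((4/1 + 5/8) - 28) = 15*((4*1 + 5*(⅛)) - 28) = 15*((4 + 5/8) - 28) = 15*(37/8 - 28) = 15*(-187/8) = -2805/8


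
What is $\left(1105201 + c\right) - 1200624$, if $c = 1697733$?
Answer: $1602310$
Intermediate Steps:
$\left(1105201 + c\right) - 1200624 = \left(1105201 + 1697733\right) - 1200624 = 2802934 - 1200624 = 1602310$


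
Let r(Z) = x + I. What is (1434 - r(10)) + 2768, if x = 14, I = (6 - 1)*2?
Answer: 4178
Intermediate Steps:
I = 10 (I = 5*2 = 10)
r(Z) = 24 (r(Z) = 14 + 10 = 24)
(1434 - r(10)) + 2768 = (1434 - 1*24) + 2768 = (1434 - 24) + 2768 = 1410 + 2768 = 4178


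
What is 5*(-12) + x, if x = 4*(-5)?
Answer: -80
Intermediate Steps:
x = -20
5*(-12) + x = 5*(-12) - 20 = -60 - 20 = -80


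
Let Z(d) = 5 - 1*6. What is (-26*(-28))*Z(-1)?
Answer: -728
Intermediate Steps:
Z(d) = -1 (Z(d) = 5 - 6 = -1)
(-26*(-28))*Z(-1) = -26*(-28)*(-1) = 728*(-1) = -728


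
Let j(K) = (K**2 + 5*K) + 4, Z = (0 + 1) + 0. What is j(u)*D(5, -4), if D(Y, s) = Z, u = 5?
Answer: 54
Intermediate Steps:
Z = 1 (Z = 1 + 0 = 1)
j(K) = 4 + K**2 + 5*K
D(Y, s) = 1
j(u)*D(5, -4) = (4 + 5**2 + 5*5)*1 = (4 + 25 + 25)*1 = 54*1 = 54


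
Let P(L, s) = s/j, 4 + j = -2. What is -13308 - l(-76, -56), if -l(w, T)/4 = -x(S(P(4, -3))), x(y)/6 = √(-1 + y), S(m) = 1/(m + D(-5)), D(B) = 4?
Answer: -13308 - 8*I*√7 ≈ -13308.0 - 21.166*I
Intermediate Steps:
j = -6 (j = -4 - 2 = -6)
P(L, s) = -s/6 (P(L, s) = s/(-6) = s*(-⅙) = -s/6)
S(m) = 1/(4 + m) (S(m) = 1/(m + 4) = 1/(4 + m))
x(y) = 6*√(-1 + y)
l(w, T) = 8*I*√7 (l(w, T) = -(-4)*6*√(-1 + 1/(4 - ⅙*(-3))) = -(-4)*6*√(-1 + 1/(4 + ½)) = -(-4)*6*√(-1 + 1/(9/2)) = -(-4)*6*√(-1 + 2/9) = -(-4)*6*√(-7/9) = -(-4)*6*(I*√7/3) = -(-4)*2*I*√7 = -(-8)*I*√7 = 8*I*√7)
-13308 - l(-76, -56) = -13308 - 8*I*√7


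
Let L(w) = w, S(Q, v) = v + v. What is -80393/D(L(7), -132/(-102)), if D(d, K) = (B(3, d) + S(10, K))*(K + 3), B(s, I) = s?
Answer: -23233577/6935 ≈ -3350.2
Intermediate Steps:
S(Q, v) = 2*v
D(d, K) = (3 + K)*(3 + 2*K) (D(d, K) = (3 + 2*K)*(K + 3) = (3 + 2*K)*(3 + K) = (3 + K)*(3 + 2*K))
-80393/D(L(7), -132/(-102)) = -80393/(9 + 2*(-132/(-102))² + 9*(-132/(-102))) = -80393/(9 + 2*(-132*(-1/102))² + 9*(-132*(-1/102))) = -80393/(9 + 2*(22/17)² + 9*(22/17)) = -80393/(9 + 2*(484/289) + 198/17) = -80393/(9 + 968/289 + 198/17) = -80393/6935/289 = -80393*289/6935 = -23233577/6935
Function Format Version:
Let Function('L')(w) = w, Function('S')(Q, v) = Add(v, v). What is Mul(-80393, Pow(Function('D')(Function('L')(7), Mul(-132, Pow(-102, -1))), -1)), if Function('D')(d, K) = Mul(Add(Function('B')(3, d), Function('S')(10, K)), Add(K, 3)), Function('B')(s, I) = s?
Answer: Rational(-23233577, 6935) ≈ -3350.2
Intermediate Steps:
Function('S')(Q, v) = Mul(2, v)
Function('D')(d, K) = Mul(Add(3, K), Add(3, Mul(2, K))) (Function('D')(d, K) = Mul(Add(3, Mul(2, K)), Add(K, 3)) = Mul(Add(3, Mul(2, K)), Add(3, K)) = Mul(Add(3, K), Add(3, Mul(2, K))))
Mul(-80393, Pow(Function('D')(Function('L')(7), Mul(-132, Pow(-102, -1))), -1)) = Mul(-80393, Pow(Add(9, Mul(2, Pow(Mul(-132, Pow(-102, -1)), 2)), Mul(9, Mul(-132, Pow(-102, -1)))), -1)) = Mul(-80393, Pow(Add(9, Mul(2, Pow(Mul(-132, Rational(-1, 102)), 2)), Mul(9, Mul(-132, Rational(-1, 102)))), -1)) = Mul(-80393, Pow(Add(9, Mul(2, Pow(Rational(22, 17), 2)), Mul(9, Rational(22, 17))), -1)) = Mul(-80393, Pow(Add(9, Mul(2, Rational(484, 289)), Rational(198, 17)), -1)) = Mul(-80393, Pow(Add(9, Rational(968, 289), Rational(198, 17)), -1)) = Mul(-80393, Pow(Rational(6935, 289), -1)) = Mul(-80393, Rational(289, 6935)) = Rational(-23233577, 6935)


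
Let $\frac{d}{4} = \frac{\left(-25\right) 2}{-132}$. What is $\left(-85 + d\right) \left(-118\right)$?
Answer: $\frac{325090}{33} \approx 9851.2$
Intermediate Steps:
$d = \frac{50}{33}$ ($d = 4 \frac{\left(-25\right) 2}{-132} = 4 \left(\left(-50\right) \left(- \frac{1}{132}\right)\right) = 4 \cdot \frac{25}{66} = \frac{50}{33} \approx 1.5152$)
$\left(-85 + d\right) \left(-118\right) = \left(-85 + \frac{50}{33}\right) \left(-118\right) = \left(- \frac{2755}{33}\right) \left(-118\right) = \frac{325090}{33}$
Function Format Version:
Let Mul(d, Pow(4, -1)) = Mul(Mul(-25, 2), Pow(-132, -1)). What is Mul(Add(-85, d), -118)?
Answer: Rational(325090, 33) ≈ 9851.2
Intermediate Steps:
d = Rational(50, 33) (d = Mul(4, Mul(Mul(-25, 2), Pow(-132, -1))) = Mul(4, Mul(-50, Rational(-1, 132))) = Mul(4, Rational(25, 66)) = Rational(50, 33) ≈ 1.5152)
Mul(Add(-85, d), -118) = Mul(Add(-85, Rational(50, 33)), -118) = Mul(Rational(-2755, 33), -118) = Rational(325090, 33)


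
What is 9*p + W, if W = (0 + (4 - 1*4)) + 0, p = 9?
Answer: 81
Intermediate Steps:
W = 0 (W = (0 + (4 - 4)) + 0 = (0 + 0) + 0 = 0 + 0 = 0)
9*p + W = 9*9 + 0 = 81 + 0 = 81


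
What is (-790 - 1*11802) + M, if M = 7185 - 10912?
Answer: -16319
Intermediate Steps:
M = -3727
(-790 - 1*11802) + M = (-790 - 1*11802) - 3727 = (-790 - 11802) - 3727 = -12592 - 3727 = -16319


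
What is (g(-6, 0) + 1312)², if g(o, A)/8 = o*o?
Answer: 2560000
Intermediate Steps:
g(o, A) = 8*o² (g(o, A) = 8*(o*o) = 8*o²)
(g(-6, 0) + 1312)² = (8*(-6)² + 1312)² = (8*36 + 1312)² = (288 + 1312)² = 1600² = 2560000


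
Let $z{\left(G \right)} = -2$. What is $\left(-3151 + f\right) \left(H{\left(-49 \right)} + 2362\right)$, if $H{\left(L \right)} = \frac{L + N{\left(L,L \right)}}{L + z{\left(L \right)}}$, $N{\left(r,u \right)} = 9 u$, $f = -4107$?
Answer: $- \frac{877869616}{51} \approx -1.7213 \cdot 10^{7}$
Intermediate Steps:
$H{\left(L \right)} = \frac{10 L}{-2 + L}$ ($H{\left(L \right)} = \frac{L + 9 L}{L - 2} = \frac{10 L}{-2 + L}$)
$\left(-3151 + f\right) \left(H{\left(-49 \right)} + 2362\right) = \left(-3151 - 4107\right) \left(10 \left(-49\right) \frac{1}{-2 - 49} + 2362\right) = - 7258 \left(10 \left(-49\right) \frac{1}{-51} + 2362\right) = - 7258 \left(10 \left(-49\right) \left(- \frac{1}{51}\right) + 2362\right) = - 7258 \left(\frac{490}{51} + 2362\right) = \left(-7258\right) \frac{120952}{51} = - \frac{877869616}{51}$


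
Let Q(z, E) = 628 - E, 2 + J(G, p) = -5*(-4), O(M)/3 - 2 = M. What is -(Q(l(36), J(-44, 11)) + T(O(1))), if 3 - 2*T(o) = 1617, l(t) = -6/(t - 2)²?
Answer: 197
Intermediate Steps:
O(M) = 6 + 3*M
l(t) = -6/(-2 + t)²
T(o) = -807 (T(o) = 3/2 - ½*1617 = 3/2 - 1617/2 = -807)
J(G, p) = 18 (J(G, p) = -2 - 5*(-4) = -2 + 20 = 18)
-(Q(l(36), J(-44, 11)) + T(O(1))) = -((628 - 1*18) - 807) = -((628 - 18) - 807) = -(610 - 807) = -1*(-197) = 197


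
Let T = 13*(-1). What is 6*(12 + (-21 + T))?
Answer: -132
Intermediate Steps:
T = -13
6*(12 + (-21 + T)) = 6*(12 + (-21 - 13)) = 6*(12 - 34) = 6*(-22) = -132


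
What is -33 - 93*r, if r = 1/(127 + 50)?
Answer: -1978/59 ≈ -33.525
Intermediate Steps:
r = 1/177 ≈ 0.0056497
-33 - 93*r = -33 - 93*1/177 = -33 - 31/59 = -1978/59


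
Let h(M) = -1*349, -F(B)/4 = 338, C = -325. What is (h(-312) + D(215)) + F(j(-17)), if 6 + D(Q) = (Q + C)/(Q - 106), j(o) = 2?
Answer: -186173/109 ≈ -1708.0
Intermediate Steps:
F(B) = -1352 (F(B) = -4*338 = -1352)
h(M) = -349
D(Q) = -6 + (-325 + Q)/(-106 + Q) (D(Q) = -6 + (Q - 325)/(Q - 106) = -6 + (-325 + Q)/(-106 + Q))
(h(-312) + D(215)) + F(j(-17)) = (-349 + (311 - 5*215)/(-106 + 215)) - 1352 = (-349 + (311 - 1075)/109) - 1352 = (-349 + (1/109)*(-764)) - 1352 = (-349 - 764/109) - 1352 = -38805/109 - 1352 = -186173/109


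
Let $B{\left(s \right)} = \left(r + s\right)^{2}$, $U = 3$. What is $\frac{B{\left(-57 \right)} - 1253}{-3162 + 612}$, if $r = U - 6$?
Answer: $- \frac{2347}{2550} \approx -0.92039$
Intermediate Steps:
$r = -3$ ($r = 3 - 6 = -3$)
$B{\left(s \right)} = \left(-3 + s\right)^{2}$
$\frac{B{\left(-57 \right)} - 1253}{-3162 + 612} = \frac{\left(-3 - 57\right)^{2} - 1253}{-3162 + 612} = \frac{\left(-60\right)^{2} - 1253}{-2550} = \left(3600 - 1253\right) \left(- \frac{1}{2550}\right) = 2347 \left(- \frac{1}{2550}\right) = - \frac{2347}{2550}$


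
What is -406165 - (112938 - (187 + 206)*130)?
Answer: -468013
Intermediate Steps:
-406165 - (112938 - (187 + 206)*130) = -406165 - (112938 - 393*130) = -406165 - (112938 - 1*51090) = -406165 - (112938 - 51090) = -406165 - 1*61848 = -406165 - 61848 = -468013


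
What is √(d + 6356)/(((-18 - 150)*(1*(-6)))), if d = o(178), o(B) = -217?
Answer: √6139/1008 ≈ 0.077730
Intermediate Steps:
d = -217
√(d + 6356)/(((-18 - 150)*(1*(-6)))) = √(-217 + 6356)/(((-18 - 150)*(1*(-6)))) = √6139/((-168*(-6))) = √6139/1008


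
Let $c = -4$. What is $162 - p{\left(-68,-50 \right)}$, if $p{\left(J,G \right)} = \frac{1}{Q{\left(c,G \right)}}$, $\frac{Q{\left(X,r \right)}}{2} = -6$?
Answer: $\frac{1945}{12} \approx 162.08$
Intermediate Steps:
$Q{\left(X,r \right)} = -12$ ($Q{\left(X,r \right)} = 2 \left(-6\right) = -12$)
$p{\left(J,G \right)} = - \frac{1}{12}$ ($p{\left(J,G \right)} = \frac{1}{-12} = - \frac{1}{12}$)
$162 - p{\left(-68,-50 \right)} = 162 - - \frac{1}{12} = 162 + \frac{1}{12} = \frac{1945}{12}$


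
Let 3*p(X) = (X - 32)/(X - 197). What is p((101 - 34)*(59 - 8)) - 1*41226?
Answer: -79647955/1932 ≈ -41226.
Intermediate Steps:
p(X) = (-32 + X)/(3*(-197 + X)) (p(X) = ((X - 32)/(X - 197))/3 = ((-32 + X)/(-197 + X))/3 = (-32 + X)/(3*(-197 + X)))
p((101 - 34)*(59 - 8)) - 1*41226 = (-32 + (101 - 34)*(59 - 8))/(3*(-197 + (101 - 34)*(59 - 8))) - 1*41226 = (-32 + 67*51)/(3*(-197 + 67*51)) - 41226 = (-32 + 3417)/(3*(-197 + 3417)) - 41226 = (1/3)*3385/3220 - 41226 = (1/3)*(1/3220)*3385 - 41226 = 677/1932 - 41226 = -79647955/1932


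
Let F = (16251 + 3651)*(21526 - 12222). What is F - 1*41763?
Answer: 185126445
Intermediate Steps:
F = 185168208 (F = 19902*9304 = 185168208)
F - 1*41763 = 185168208 - 1*41763 = 185168208 - 41763 = 185126445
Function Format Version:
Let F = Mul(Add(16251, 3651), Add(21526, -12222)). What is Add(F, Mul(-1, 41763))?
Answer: 185126445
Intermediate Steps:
F = 185168208 (F = Mul(19902, 9304) = 185168208)
Add(F, Mul(-1, 41763)) = Add(185168208, Mul(-1, 41763)) = Add(185168208, -41763) = 185126445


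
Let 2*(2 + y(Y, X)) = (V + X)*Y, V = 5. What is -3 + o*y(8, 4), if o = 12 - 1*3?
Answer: 303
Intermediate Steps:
y(Y, X) = -2 + Y*(5 + X)/2 (y(Y, X) = -2 + ((5 + X)*Y)/2 = -2 + (Y*(5 + X))/2 = -2 + Y*(5 + X)/2)
o = 9 (o = 12 - 3 = 9)
-3 + o*y(8, 4) = -3 + 9*(-2 + (5/2)*8 + (½)*4*8) = -3 + 9*(-2 + 20 + 16) = -3 + 9*34 = -3 + 306 = 303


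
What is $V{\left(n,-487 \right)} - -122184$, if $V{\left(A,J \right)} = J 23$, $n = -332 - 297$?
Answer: $110983$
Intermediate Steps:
$n = -629$ ($n = -332 - 297 = -629$)
$V{\left(A,J \right)} = 23 J$
$V{\left(n,-487 \right)} - -122184 = 23 \left(-487\right) - -122184 = -11201 + 122184 = 110983$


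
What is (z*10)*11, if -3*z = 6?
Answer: -220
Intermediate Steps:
z = -2 (z = -1/3*6 = -2)
(z*10)*11 = -2*10*11 = -20*11 = -220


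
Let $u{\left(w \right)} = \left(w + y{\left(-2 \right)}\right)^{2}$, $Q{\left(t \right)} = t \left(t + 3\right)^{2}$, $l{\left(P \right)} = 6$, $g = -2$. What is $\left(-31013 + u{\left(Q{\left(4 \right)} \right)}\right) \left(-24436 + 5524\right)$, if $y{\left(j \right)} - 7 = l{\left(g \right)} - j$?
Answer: $-255463296$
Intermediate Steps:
$Q{\left(t \right)} = t \left(3 + t\right)^{2}$
$y{\left(j \right)} = 13 - j$ ($y{\left(j \right)} = 7 - \left(-6 + j\right) = 13 - j$)
$u{\left(w \right)} = \left(15 + w\right)^{2}$ ($u{\left(w \right)} = \left(w + \left(13 - -2\right)\right)^{2} = \left(w + \left(13 + 2\right)\right)^{2} = \left(w + 15\right)^{2} = \left(15 + w\right)^{2}$)
$\left(-31013 + u{\left(Q{\left(4 \right)} \right)}\right) \left(-24436 + 5524\right) = \left(-31013 + \left(15 + 4 \left(3 + 4\right)^{2}\right)^{2}\right) \left(-24436 + 5524\right) = \left(-31013 + \left(15 + 4 \cdot 7^{2}\right)^{2}\right) \left(-18912\right) = \left(-31013 + \left(15 + 4 \cdot 49\right)^{2}\right) \left(-18912\right) = \left(-31013 + \left(15 + 196\right)^{2}\right) \left(-18912\right) = \left(-31013 + 211^{2}\right) \left(-18912\right) = \left(-31013 + 44521\right) \left(-18912\right) = 13508 \left(-18912\right) = -255463296$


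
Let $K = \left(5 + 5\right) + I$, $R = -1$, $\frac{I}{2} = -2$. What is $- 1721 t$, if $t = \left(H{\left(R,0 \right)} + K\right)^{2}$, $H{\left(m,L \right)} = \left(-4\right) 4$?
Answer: $-172100$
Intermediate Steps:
$I = -4$ ($I = 2 \left(-2\right) = -4$)
$K = 6$ ($K = \left(5 + 5\right) - 4 = 10 - 4 = 6$)
$H{\left(m,L \right)} = -16$
$t = 100$ ($t = \left(-16 + 6\right)^{2} = \left(-10\right)^{2} = 100$)
$- 1721 t = \left(-1721\right) 100 = -172100$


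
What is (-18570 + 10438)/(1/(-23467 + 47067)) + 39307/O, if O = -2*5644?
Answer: -2166338816907/11288 ≈ -1.9192e+8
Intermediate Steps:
O = -11288
(-18570 + 10438)/(1/(-23467 + 47067)) + 39307/O = (-18570 + 10438)/(1/(-23467 + 47067)) + 39307/(-11288) = -8132/(1/23600) + 39307*(-1/11288) = -8132/1/23600 - 39307/11288 = -8132*23600 - 39307/11288 = -191915200 - 39307/11288 = -2166338816907/11288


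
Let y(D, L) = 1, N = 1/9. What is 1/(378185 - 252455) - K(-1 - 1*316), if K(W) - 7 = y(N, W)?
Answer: -1005839/125730 ≈ -8.0000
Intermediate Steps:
N = ⅑ ≈ 0.11111
K(W) = 8 (K(W) = 7 + 1 = 8)
1/(378185 - 252455) - K(-1 - 1*316) = 1/(378185 - 252455) - 1*8 = 1/125730 - 8 = -1005839/125730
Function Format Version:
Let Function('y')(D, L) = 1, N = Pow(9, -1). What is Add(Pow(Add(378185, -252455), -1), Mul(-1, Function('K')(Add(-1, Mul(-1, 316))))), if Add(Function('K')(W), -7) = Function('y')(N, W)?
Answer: Rational(-1005839, 125730) ≈ -8.0000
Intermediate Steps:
N = Rational(1, 9) ≈ 0.11111
Function('K')(W) = 8 (Function('K')(W) = Add(7, 1) = 8)
Add(Pow(Add(378185, -252455), -1), Mul(-1, Function('K')(Add(-1, Mul(-1, 316))))) = Add(Pow(Add(378185, -252455), -1), Mul(-1, 8)) = Add(Pow(125730, -1), -8) = Add(Rational(1, 125730), -8) = Rational(-1005839, 125730)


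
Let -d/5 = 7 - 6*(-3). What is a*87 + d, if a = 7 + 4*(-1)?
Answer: 136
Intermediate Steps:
d = -125 (d = -5*(7 - 6*(-3)) = -5*(7 + 18) = -5*25 = -125)
a = 3 (a = 7 - 4 = 3)
a*87 + d = 3*87 - 125 = 261 - 125 = 136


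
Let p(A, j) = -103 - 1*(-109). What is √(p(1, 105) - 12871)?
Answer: I*√12865 ≈ 113.42*I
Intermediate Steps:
p(A, j) = 6 (p(A, j) = -103 + 109 = 6)
√(p(1, 105) - 12871) = √(6 - 12871) = √(-12865) = I*√12865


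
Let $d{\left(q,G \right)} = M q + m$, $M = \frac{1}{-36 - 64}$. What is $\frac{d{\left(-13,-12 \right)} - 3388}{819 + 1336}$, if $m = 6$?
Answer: $- \frac{338187}{215500} \approx -1.5693$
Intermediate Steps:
$M = - \frac{1}{100}$ ($M = \frac{1}{-100} = - \frac{1}{100} \approx -0.01$)
$d{\left(q,G \right)} = 6 - \frac{q}{100}$ ($d{\left(q,G \right)} = - \frac{q}{100} + 6 = 6 - \frac{q}{100}$)
$\frac{d{\left(-13,-12 \right)} - 3388}{819 + 1336} = \frac{\left(6 - - \frac{13}{100}\right) - 3388}{819 + 1336} = \frac{\left(6 + \frac{13}{100}\right) - 3388}{2155} = \left(\frac{613}{100} - 3388\right) \frac{1}{2155} = \left(- \frac{338187}{100}\right) \frac{1}{2155} = - \frac{338187}{215500}$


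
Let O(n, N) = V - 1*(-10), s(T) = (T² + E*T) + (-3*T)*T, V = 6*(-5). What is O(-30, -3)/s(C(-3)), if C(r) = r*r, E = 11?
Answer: 20/63 ≈ 0.31746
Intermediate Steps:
C(r) = r²
V = -30
s(T) = -2*T² + 11*T (s(T) = (T² + 11*T) + (-3*T)*T = (T² + 11*T) - 3*T² = -2*T² + 11*T)
O(n, N) = -20 (O(n, N) = -30 - 1*(-10) = -30 + 10 = -20)
O(-30, -3)/s(C(-3)) = -20*1/(9*(11 - 2*(-3)²)) = -20*1/(9*(11 - 2*9)) = -20*1/(9*(11 - 18)) = -20/(9*(-7)) = -20/(-63) = -20*(-1/63) = 20/63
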